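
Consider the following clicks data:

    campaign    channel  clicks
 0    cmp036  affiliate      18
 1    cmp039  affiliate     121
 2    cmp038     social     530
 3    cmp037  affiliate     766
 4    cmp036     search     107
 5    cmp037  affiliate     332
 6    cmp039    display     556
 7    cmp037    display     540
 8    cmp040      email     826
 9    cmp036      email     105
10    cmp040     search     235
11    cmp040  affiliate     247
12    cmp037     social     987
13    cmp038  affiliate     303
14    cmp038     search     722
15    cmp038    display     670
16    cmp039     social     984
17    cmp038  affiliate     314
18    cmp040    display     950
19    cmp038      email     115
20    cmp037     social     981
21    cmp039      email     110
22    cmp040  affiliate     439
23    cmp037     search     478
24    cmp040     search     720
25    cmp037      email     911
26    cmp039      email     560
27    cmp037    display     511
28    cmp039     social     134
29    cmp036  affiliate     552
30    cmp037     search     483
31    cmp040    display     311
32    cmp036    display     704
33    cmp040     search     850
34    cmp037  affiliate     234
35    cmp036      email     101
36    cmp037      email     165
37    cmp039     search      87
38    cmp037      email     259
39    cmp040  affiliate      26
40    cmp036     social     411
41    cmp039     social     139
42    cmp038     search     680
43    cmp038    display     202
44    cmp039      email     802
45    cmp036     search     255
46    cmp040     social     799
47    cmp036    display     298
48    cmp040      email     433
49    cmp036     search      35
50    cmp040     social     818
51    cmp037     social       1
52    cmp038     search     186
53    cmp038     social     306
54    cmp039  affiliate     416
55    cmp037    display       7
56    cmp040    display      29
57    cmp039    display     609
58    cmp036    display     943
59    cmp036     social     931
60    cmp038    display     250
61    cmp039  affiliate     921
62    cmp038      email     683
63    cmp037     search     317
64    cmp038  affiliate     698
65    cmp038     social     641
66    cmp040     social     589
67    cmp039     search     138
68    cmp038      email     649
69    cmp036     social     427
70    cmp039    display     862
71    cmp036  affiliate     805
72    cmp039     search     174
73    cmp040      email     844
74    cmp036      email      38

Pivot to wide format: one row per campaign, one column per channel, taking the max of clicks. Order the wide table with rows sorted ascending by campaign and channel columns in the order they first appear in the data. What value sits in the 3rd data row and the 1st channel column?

698

With rows sorted ascending by campaign, row 3 is campaign=cmp038. channel columns in first-appearance order: affiliate, social, search, display, email; column 1 is affiliate.
Long rows with campaign=cmp038, channel=affiliate: max(303, 314, 698) = 698.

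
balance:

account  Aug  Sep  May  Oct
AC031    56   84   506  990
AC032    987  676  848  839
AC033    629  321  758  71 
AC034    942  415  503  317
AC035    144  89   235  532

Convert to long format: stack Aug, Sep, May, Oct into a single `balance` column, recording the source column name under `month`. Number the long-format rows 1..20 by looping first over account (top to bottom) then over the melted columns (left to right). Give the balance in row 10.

20 rows total (5 × 4). Row 10: index ⌊(10-1)/4⌋ = 2 into account → AC033; (10-1) mod 4 = 1 into the melted columns → Sep.
So row 10 is (AC033, Sep, 321); balance = 321.

321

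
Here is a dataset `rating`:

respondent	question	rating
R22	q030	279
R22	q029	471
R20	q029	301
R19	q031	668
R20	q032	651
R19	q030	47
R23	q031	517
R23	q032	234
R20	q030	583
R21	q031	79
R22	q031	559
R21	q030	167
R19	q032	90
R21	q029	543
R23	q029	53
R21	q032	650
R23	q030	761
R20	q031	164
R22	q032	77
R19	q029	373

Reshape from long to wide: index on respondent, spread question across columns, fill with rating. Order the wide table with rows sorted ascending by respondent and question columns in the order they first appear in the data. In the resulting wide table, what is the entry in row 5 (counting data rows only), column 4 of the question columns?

With rows sorted ascending by respondent, row 5 is respondent=R23. question columns in first-appearance order: q030, q029, q031, q032; column 4 is q032.
Long rows with respondent=R23, question=q032: rating = 234.

234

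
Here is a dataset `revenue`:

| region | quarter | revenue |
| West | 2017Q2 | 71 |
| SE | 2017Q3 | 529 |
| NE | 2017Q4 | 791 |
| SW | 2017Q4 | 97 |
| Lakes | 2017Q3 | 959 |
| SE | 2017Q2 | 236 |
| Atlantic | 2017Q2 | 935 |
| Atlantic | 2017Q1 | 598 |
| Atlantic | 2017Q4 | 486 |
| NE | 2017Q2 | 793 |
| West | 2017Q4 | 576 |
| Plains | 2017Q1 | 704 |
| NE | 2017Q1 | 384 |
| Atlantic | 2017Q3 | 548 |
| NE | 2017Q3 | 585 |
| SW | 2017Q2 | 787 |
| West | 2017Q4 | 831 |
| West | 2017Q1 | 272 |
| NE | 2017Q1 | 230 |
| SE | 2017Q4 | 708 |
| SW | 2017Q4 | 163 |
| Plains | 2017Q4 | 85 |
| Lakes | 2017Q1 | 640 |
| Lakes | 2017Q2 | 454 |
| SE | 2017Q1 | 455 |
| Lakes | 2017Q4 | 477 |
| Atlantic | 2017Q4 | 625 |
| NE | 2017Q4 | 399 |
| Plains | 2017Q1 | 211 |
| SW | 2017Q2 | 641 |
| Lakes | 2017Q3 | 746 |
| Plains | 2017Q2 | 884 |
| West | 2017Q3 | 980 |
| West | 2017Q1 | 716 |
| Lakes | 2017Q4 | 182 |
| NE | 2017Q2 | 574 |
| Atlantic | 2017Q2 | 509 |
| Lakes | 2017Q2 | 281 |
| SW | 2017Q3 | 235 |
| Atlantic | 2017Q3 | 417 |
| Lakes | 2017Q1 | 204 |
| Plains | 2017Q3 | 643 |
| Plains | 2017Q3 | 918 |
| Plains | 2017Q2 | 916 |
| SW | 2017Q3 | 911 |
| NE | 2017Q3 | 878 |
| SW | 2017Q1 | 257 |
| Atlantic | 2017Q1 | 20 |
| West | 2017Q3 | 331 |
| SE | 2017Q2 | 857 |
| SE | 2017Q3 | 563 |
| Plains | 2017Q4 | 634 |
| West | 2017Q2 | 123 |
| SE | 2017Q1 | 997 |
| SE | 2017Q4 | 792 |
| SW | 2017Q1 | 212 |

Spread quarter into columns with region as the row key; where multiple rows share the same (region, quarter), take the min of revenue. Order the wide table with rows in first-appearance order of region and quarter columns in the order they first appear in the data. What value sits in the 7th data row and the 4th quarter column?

With rows in first-appearance order of region, row 7 is region=Plains. quarter columns in first-appearance order: 2017Q2, 2017Q3, 2017Q4, 2017Q1; column 4 is 2017Q1.
Long rows with region=Plains, quarter=2017Q1: min(704, 211) = 211.

211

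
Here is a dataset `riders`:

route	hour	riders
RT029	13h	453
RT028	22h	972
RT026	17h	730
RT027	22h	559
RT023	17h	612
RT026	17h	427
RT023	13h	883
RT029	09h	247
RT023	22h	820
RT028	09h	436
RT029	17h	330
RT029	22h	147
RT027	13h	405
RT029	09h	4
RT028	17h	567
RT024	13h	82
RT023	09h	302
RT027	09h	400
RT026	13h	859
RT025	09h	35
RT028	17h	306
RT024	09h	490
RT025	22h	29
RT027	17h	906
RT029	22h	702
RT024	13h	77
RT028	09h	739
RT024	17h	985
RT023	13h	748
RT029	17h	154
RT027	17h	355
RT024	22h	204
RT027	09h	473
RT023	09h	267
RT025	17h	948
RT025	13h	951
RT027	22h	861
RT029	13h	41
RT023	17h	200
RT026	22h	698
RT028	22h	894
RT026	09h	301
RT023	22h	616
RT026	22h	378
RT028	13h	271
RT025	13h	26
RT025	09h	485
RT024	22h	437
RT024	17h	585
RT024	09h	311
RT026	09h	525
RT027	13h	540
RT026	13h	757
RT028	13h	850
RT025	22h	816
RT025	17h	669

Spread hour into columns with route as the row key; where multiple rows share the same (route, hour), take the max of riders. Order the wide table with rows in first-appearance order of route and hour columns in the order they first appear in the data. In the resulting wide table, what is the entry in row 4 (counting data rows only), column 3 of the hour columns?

With rows in first-appearance order of route, row 4 is route=RT027. hour columns in first-appearance order: 13h, 22h, 17h, 09h; column 3 is 17h.
Long rows with route=RT027, hour=17h: max(906, 355) = 906.

906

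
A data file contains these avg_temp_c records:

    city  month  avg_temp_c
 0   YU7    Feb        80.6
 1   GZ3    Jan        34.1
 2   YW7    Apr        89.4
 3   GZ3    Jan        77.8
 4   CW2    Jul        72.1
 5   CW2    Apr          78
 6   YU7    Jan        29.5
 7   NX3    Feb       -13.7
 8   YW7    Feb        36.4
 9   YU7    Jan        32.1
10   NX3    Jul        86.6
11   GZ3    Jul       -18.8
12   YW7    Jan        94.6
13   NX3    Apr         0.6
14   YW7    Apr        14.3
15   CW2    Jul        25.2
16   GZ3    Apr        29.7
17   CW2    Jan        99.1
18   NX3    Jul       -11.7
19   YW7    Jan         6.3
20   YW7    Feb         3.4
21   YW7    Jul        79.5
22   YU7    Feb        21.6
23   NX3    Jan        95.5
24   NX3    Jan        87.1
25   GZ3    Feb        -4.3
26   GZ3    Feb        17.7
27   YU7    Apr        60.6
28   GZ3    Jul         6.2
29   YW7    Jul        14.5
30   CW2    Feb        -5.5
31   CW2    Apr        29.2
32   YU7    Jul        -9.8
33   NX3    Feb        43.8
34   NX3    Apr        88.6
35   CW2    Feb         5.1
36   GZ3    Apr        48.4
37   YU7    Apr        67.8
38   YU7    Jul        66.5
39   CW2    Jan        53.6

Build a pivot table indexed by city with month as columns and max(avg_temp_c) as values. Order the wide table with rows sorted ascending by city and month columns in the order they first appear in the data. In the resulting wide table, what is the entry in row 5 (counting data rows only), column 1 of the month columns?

36.4

With rows sorted ascending by city, row 5 is city=YW7. month columns in first-appearance order: Feb, Jan, Apr, Jul; column 1 is Feb.
Long rows with city=YW7, month=Feb: max(36.4, 3.4) = 36.4.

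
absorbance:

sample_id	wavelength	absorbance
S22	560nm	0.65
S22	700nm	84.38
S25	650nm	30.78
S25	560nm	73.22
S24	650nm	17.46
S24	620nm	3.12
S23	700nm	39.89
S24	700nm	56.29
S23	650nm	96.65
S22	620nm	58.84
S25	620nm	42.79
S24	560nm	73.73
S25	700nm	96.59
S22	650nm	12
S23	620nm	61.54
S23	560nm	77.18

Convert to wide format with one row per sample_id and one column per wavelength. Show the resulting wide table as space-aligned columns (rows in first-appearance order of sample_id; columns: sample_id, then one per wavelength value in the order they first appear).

Columns: sample_id plus the 4 distinct wavelength values (560nm, 700nm, 650nm, 620nm).
For example, row S22 column 560nm takes absorbance=0.65 from the long row (S22, 560nm).

sample_id  560nm  700nm  650nm  620nm
S22        0.65   84.38  12     58.84
S25        73.22  96.59  30.78  42.79
S24        73.73  56.29  17.46  3.12 
S23        77.18  39.89  96.65  61.54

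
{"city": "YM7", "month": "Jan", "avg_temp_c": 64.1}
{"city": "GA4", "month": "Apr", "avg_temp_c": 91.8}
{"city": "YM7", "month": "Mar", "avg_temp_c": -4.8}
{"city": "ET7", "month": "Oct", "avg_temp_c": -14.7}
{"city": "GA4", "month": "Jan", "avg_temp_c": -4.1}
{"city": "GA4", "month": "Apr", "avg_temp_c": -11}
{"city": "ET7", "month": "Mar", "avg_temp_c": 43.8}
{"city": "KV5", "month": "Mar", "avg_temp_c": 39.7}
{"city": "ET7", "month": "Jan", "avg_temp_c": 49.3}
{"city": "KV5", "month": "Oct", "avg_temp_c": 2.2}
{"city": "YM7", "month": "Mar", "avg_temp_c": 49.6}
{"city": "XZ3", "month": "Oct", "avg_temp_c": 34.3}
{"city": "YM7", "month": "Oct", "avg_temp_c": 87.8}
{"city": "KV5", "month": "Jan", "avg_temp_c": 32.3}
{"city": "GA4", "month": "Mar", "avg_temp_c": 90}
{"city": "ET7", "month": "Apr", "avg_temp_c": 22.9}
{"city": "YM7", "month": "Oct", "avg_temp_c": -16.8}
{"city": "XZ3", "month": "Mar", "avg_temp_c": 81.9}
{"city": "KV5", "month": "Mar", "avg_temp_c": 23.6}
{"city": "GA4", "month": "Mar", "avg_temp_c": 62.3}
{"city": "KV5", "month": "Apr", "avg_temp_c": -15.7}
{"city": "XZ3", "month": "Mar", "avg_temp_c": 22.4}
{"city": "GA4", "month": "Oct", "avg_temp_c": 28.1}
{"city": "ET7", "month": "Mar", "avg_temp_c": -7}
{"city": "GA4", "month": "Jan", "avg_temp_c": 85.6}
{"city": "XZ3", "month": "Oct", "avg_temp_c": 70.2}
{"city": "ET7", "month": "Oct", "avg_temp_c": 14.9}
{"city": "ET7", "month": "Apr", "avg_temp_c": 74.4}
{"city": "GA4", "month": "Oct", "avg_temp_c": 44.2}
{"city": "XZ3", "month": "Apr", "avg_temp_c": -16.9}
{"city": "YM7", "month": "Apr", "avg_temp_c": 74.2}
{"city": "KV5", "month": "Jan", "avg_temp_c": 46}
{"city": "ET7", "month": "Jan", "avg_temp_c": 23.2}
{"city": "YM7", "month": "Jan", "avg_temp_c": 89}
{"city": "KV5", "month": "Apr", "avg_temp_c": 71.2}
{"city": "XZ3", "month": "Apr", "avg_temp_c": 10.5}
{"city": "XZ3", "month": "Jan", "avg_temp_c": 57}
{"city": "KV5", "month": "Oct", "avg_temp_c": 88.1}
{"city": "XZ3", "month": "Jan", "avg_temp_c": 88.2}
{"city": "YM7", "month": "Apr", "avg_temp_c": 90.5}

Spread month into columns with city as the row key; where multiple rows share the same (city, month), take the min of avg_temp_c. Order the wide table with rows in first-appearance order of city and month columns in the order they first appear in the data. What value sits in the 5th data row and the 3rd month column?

With rows in first-appearance order of city, row 5 is city=XZ3. month columns in first-appearance order: Jan, Apr, Mar, Oct; column 3 is Mar.
Long rows with city=XZ3, month=Mar: min(81.9, 22.4) = 22.4.

22.4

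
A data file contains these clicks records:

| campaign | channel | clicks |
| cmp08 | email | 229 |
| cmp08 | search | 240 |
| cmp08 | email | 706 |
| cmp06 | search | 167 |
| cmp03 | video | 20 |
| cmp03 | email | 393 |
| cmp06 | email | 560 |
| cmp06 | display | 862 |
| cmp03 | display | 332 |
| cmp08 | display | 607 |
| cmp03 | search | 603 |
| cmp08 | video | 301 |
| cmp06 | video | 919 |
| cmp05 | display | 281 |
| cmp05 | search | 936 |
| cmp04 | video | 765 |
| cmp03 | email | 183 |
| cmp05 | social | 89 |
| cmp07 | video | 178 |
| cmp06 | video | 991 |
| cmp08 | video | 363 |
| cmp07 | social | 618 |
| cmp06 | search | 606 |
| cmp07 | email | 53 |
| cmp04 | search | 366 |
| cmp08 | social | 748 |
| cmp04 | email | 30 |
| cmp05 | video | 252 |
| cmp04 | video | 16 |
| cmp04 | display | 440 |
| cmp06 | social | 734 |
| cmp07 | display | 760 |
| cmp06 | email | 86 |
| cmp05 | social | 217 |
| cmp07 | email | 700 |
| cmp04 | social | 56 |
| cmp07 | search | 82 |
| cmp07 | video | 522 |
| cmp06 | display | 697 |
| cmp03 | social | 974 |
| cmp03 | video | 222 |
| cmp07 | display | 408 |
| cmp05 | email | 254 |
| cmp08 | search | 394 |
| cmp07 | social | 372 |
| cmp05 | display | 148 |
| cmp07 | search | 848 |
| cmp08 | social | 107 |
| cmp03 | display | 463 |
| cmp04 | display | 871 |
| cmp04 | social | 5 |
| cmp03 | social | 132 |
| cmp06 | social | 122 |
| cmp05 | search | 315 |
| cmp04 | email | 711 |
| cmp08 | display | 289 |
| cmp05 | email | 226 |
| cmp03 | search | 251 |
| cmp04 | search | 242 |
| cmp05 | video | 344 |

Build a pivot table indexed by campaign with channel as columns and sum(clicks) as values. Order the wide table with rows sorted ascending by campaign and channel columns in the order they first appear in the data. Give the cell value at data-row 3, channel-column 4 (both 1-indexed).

429

With rows sorted ascending by campaign, row 3 is campaign=cmp05. channel columns in first-appearance order: email, search, video, display, social; column 4 is display.
Long rows with campaign=cmp05, channel=display: 281 + 148 = 429.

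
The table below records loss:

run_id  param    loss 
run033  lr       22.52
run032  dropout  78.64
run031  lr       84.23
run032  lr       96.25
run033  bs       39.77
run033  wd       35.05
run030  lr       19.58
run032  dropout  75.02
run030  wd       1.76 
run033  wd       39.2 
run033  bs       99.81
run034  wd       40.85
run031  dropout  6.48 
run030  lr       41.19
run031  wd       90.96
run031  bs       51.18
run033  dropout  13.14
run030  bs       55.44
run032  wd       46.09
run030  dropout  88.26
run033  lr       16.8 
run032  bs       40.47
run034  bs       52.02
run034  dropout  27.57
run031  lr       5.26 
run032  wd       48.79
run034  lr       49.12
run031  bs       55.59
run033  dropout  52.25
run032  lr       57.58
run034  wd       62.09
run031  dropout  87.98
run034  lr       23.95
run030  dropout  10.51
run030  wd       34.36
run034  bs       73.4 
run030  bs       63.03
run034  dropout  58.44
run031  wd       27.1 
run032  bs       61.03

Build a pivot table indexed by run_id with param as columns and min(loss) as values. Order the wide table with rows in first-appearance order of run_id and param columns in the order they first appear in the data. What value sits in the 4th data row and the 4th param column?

1.76

With rows in first-appearance order of run_id, row 4 is run_id=run030. param columns in first-appearance order: lr, dropout, bs, wd; column 4 is wd.
Long rows with run_id=run030, param=wd: min(1.76, 34.36) = 1.76.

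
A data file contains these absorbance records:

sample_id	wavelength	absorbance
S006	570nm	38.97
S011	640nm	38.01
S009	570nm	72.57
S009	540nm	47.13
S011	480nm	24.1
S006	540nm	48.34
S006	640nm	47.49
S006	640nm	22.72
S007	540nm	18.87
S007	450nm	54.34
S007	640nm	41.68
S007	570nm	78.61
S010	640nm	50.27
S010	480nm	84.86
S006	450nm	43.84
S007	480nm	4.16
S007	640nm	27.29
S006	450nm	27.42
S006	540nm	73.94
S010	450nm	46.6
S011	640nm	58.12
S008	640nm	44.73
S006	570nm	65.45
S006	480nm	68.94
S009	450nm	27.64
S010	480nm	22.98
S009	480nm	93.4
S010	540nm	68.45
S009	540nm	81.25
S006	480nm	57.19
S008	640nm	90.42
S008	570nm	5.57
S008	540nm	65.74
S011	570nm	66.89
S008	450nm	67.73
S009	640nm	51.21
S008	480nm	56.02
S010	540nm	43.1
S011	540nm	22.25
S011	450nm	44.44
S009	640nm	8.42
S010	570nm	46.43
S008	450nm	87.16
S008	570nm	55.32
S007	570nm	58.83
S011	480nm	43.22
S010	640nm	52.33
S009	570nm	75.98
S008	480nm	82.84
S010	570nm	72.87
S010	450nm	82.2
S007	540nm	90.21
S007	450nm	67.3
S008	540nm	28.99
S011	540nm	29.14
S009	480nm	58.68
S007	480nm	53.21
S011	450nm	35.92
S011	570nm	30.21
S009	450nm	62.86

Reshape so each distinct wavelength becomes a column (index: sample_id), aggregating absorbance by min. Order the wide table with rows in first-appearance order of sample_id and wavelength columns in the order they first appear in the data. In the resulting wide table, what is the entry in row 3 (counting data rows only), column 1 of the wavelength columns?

With rows in first-appearance order of sample_id, row 3 is sample_id=S009. wavelength columns in first-appearance order: 570nm, 640nm, 540nm, 480nm, 450nm; column 1 is 570nm.
Long rows with sample_id=S009, wavelength=570nm: min(72.57, 75.98) = 72.57.

72.57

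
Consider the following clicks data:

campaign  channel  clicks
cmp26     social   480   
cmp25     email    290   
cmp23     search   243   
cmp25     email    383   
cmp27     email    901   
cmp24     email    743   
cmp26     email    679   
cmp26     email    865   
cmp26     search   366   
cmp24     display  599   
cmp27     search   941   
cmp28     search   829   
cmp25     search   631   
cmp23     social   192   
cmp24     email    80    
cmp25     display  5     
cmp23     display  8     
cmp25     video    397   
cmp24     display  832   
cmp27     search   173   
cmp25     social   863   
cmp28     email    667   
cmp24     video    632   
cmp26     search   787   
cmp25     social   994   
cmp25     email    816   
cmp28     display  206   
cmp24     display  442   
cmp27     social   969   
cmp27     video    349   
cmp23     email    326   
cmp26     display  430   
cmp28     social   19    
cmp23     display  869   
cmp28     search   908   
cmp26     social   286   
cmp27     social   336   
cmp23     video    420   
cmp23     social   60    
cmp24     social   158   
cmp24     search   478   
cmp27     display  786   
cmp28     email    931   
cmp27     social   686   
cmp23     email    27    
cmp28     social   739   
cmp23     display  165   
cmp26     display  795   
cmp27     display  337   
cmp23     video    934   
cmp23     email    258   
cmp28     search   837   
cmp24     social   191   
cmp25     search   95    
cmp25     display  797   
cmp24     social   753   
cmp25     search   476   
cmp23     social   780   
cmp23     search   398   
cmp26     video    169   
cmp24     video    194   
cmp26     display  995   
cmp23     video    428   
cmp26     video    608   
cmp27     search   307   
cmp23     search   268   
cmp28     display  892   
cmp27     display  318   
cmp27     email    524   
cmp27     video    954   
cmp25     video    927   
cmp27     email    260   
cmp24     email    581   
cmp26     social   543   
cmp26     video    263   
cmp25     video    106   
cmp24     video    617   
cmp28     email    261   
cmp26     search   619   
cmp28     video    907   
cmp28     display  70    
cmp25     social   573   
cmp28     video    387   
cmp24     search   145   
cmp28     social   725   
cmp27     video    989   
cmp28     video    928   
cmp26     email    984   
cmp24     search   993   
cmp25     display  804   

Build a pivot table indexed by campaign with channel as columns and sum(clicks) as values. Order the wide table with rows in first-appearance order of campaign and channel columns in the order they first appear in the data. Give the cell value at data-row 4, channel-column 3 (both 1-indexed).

1421

With rows in first-appearance order of campaign, row 4 is campaign=cmp27. channel columns in first-appearance order: social, email, search, display, video; column 3 is search.
Long rows with campaign=cmp27, channel=search: 941 + 173 + 307 = 1421.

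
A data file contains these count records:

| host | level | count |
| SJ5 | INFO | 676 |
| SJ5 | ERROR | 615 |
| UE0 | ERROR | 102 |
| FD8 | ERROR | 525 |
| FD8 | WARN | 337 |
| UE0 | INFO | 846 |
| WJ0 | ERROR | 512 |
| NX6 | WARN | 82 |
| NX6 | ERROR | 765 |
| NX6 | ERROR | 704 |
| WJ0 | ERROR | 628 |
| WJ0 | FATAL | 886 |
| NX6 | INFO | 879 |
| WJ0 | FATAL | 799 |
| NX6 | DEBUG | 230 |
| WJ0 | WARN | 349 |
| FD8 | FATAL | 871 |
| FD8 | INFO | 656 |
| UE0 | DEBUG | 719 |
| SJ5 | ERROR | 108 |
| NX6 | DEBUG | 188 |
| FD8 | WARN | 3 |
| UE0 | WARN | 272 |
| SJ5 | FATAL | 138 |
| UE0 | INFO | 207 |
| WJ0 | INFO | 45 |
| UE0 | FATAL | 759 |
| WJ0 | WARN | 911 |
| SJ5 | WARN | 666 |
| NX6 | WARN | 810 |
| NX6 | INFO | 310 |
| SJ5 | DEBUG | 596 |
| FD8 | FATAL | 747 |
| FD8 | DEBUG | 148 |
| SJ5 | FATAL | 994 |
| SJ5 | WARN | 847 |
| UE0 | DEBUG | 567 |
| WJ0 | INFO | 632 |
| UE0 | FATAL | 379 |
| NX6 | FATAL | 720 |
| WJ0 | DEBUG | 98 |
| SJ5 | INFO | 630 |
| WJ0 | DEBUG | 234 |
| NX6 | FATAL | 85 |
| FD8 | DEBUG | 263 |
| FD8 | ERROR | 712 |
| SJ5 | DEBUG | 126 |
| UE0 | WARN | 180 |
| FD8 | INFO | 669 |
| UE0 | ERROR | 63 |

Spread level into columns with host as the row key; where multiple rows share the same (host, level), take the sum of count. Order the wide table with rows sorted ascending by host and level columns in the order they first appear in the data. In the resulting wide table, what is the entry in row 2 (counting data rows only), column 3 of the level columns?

With rows sorted ascending by host, row 2 is host=NX6. level columns in first-appearance order: INFO, ERROR, WARN, FATAL, DEBUG; column 3 is WARN.
Long rows with host=NX6, level=WARN: 82 + 810 = 892.

892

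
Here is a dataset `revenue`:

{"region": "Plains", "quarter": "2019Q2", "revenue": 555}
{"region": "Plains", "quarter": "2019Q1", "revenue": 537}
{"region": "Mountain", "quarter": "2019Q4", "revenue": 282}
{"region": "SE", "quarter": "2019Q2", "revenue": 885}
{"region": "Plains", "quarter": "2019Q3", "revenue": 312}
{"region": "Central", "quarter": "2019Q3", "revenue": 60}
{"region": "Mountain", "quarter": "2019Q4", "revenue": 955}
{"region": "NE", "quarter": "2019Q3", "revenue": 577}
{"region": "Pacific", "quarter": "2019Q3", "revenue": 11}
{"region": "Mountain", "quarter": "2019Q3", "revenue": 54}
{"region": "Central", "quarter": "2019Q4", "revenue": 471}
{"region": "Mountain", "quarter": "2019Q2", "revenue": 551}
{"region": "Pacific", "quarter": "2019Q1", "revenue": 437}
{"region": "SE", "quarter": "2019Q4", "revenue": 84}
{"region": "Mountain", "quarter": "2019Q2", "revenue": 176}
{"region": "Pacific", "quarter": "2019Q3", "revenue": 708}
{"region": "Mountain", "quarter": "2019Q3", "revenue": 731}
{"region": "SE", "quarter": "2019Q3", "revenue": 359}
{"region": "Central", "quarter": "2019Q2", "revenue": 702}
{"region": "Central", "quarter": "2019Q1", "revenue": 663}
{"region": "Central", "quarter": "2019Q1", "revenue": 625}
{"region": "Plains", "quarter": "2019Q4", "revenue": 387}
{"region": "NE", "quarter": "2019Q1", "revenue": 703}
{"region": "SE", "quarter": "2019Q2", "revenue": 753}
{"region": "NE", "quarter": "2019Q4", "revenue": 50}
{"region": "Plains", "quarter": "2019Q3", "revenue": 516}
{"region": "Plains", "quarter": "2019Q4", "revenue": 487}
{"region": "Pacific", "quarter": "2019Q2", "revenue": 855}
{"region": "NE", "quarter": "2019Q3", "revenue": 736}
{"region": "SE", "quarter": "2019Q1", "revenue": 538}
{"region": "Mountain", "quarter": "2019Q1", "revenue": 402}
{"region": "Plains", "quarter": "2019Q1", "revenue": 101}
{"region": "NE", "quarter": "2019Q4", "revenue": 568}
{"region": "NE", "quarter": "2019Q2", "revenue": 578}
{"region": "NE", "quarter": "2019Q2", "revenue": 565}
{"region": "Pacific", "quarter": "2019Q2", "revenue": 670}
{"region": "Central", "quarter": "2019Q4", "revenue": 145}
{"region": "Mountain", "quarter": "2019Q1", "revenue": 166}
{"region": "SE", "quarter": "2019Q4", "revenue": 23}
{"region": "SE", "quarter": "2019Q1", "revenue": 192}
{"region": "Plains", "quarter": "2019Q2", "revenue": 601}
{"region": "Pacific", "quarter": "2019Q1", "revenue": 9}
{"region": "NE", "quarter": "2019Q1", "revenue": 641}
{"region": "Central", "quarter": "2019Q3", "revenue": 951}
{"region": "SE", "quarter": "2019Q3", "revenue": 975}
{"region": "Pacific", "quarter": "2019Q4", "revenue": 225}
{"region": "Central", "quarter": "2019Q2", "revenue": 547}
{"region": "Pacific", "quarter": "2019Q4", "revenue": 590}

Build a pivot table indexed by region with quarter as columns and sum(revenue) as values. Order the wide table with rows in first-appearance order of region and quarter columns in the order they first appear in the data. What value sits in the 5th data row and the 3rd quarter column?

618

With rows in first-appearance order of region, row 5 is region=NE. quarter columns in first-appearance order: 2019Q2, 2019Q1, 2019Q4, 2019Q3; column 3 is 2019Q4.
Long rows with region=NE, quarter=2019Q4: 50 + 568 = 618.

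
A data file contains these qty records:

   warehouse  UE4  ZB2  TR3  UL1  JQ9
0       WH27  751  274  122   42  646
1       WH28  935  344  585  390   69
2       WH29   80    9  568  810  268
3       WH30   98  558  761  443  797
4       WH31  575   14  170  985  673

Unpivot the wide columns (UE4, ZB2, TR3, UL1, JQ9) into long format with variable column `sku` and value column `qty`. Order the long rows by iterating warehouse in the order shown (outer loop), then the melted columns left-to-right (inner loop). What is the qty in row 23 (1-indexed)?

170

25 rows total (5 × 5). Row 23: index ⌊(23-1)/5⌋ = 4 into warehouse → WH31; (23-1) mod 5 = 2 into the melted columns → TR3.
So row 23 is (WH31, TR3, 170); qty = 170.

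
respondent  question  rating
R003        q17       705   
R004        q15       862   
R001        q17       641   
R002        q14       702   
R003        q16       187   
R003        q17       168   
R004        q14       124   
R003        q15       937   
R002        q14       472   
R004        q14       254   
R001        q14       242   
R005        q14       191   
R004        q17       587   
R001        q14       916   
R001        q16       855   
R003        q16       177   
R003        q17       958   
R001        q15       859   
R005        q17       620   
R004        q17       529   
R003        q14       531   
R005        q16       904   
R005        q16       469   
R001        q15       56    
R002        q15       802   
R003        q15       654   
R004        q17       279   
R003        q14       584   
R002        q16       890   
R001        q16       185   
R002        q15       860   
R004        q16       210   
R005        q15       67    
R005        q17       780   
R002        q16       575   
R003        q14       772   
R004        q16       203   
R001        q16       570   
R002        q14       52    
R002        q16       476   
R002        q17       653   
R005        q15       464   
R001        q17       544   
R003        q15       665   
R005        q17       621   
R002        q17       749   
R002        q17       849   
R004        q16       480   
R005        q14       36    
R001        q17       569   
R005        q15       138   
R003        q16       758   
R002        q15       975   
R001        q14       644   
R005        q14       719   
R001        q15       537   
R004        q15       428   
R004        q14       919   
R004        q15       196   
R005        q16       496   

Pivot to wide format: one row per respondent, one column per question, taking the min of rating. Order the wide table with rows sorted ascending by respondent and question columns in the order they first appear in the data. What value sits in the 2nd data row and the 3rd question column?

With rows sorted ascending by respondent, row 2 is respondent=R002. question columns in first-appearance order: q17, q15, q14, q16; column 3 is q14.
Long rows with respondent=R002, question=q14: min(702, 472, 52) = 52.

52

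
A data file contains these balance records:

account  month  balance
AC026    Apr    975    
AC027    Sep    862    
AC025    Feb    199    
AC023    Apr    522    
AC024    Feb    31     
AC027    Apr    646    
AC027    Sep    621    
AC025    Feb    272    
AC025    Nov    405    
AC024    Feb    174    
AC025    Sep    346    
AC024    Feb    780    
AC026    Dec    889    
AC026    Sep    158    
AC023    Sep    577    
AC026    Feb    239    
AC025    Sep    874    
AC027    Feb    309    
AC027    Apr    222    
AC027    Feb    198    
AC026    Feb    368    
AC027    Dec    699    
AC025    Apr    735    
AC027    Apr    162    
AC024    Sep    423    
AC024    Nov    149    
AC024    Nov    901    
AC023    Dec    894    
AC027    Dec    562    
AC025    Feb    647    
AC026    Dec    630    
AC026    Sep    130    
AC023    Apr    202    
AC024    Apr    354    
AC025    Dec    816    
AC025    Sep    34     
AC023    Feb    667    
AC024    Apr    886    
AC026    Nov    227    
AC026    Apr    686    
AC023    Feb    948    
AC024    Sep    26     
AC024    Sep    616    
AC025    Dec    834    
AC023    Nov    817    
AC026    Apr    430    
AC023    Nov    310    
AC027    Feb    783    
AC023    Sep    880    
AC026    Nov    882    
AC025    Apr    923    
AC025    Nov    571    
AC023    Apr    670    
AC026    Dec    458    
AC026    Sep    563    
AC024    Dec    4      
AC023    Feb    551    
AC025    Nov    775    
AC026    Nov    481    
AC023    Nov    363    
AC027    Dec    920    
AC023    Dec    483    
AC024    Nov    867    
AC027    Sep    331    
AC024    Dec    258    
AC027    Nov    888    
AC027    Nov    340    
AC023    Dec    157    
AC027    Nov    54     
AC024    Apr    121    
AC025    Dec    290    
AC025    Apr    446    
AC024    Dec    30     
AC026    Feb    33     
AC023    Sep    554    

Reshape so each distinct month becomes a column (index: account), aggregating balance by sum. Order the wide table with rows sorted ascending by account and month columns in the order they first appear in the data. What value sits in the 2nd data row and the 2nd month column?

With rows sorted ascending by account, row 2 is account=AC024. month columns in first-appearance order: Apr, Sep, Feb, Nov, Dec; column 2 is Sep.
Long rows with account=AC024, month=Sep: 423 + 26 + 616 = 1065.

1065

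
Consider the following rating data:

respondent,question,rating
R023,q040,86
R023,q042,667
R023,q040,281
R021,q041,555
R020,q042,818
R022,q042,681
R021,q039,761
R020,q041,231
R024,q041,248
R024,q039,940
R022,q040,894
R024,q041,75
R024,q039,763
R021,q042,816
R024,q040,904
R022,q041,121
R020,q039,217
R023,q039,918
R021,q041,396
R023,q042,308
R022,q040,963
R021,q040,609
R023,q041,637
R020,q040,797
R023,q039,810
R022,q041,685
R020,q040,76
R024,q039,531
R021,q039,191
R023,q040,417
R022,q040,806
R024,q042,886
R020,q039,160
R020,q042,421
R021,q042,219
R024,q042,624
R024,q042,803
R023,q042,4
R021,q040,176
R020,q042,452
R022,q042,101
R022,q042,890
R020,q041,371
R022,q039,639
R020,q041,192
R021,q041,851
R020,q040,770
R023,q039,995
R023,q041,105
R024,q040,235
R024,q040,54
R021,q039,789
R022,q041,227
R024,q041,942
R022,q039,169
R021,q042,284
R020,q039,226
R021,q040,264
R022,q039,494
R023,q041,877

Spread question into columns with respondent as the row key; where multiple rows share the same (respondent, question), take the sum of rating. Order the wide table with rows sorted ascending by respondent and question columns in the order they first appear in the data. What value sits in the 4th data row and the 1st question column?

784

With rows sorted ascending by respondent, row 4 is respondent=R023. question columns in first-appearance order: q040, q042, q041, q039; column 1 is q040.
Long rows with respondent=R023, question=q040: 86 + 281 + 417 = 784.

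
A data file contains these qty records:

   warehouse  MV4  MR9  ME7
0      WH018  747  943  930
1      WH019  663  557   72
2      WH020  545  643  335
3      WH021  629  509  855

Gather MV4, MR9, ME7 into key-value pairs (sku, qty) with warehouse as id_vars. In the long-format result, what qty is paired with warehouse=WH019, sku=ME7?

Unpivoting turns each (warehouse, wide-column) pair into one long row.
The wide cell at row WH019, column ME7 holds 72, so the long row (WH019, ME7) has qty=72.

72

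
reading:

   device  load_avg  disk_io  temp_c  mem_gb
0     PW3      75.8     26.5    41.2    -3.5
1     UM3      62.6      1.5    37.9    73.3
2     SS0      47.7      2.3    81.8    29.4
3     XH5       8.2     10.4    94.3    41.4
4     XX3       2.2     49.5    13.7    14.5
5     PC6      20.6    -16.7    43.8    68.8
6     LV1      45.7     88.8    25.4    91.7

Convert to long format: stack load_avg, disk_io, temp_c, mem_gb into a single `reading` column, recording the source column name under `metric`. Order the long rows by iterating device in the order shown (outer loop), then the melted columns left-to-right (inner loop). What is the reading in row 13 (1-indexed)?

28 rows total (7 × 4). Row 13: index ⌊(13-1)/4⌋ = 3 into device → XH5; (13-1) mod 4 = 0 into the melted columns → load_avg.
So row 13 is (XH5, load_avg, 8.2); reading = 8.2.

8.2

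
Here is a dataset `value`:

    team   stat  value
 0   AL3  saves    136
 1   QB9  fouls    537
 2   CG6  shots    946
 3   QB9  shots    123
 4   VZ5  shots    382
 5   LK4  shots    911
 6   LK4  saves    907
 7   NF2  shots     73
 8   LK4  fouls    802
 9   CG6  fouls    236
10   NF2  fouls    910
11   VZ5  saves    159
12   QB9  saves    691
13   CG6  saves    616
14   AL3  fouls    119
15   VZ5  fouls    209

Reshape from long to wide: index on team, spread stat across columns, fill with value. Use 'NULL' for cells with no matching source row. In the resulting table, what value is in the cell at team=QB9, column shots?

123

The long row with team=QB9, stat=shots has value=123.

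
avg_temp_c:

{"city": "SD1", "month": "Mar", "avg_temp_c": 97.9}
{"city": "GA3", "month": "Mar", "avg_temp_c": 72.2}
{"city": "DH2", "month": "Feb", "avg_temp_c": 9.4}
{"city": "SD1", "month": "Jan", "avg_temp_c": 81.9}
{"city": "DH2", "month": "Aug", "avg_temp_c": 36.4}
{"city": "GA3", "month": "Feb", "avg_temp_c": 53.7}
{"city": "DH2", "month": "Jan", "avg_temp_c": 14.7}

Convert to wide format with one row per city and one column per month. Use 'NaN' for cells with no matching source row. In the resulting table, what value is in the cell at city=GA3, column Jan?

NaN

No long-format row has city=GA3 and month=Jan, so the cell is NaN.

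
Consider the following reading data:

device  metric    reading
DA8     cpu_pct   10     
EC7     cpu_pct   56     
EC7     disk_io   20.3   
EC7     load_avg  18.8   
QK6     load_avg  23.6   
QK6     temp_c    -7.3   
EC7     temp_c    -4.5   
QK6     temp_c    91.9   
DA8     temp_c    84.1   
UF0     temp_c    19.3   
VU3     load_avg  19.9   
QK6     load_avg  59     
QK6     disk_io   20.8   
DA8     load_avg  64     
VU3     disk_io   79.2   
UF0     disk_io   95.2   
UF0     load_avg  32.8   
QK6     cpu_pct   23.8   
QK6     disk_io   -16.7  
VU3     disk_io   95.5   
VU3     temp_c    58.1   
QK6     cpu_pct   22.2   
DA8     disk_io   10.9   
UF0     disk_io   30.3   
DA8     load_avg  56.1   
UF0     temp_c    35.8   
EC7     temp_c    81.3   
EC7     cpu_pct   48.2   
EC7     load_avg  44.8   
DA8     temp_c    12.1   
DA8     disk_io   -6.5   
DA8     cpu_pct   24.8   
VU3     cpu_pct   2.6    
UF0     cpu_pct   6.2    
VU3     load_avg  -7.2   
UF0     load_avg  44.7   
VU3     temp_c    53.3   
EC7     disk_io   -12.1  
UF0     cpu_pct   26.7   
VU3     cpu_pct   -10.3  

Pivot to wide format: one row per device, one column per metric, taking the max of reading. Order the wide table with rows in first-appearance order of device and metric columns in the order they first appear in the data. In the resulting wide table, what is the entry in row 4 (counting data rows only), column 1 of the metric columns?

With rows in first-appearance order of device, row 4 is device=UF0. metric columns in first-appearance order: cpu_pct, disk_io, load_avg, temp_c; column 1 is cpu_pct.
Long rows with device=UF0, metric=cpu_pct: max(6.2, 26.7) = 26.7.

26.7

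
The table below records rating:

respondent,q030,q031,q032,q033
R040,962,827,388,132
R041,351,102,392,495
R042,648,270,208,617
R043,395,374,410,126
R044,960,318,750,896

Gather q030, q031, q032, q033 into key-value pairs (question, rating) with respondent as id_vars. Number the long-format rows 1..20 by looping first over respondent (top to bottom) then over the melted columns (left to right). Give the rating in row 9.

20 rows total (5 × 4). Row 9: index ⌊(9-1)/4⌋ = 2 into respondent → R042; (9-1) mod 4 = 0 into the melted columns → q030.
So row 9 is (R042, q030, 648); rating = 648.

648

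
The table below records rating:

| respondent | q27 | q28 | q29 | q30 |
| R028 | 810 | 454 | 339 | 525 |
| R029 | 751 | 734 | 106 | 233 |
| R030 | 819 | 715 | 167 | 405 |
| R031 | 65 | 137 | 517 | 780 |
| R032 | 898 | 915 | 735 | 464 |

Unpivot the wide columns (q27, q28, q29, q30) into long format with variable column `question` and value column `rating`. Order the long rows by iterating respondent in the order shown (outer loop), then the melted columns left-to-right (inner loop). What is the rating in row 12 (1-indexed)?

20 rows total (5 × 4). Row 12: index ⌊(12-1)/4⌋ = 2 into respondent → R030; (12-1) mod 4 = 3 into the melted columns → q30.
So row 12 is (R030, q30, 405); rating = 405.

405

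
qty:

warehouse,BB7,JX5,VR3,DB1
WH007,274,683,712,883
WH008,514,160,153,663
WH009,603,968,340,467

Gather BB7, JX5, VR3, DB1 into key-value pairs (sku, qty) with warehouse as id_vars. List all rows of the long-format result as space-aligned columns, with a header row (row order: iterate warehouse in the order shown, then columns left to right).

warehouse  sku  qty
WH007      BB7  274
WH007      JX5  683
WH007      VR3  712
WH007      DB1  883
WH008      BB7  514
WH008      JX5  160
WH008      VR3  153
WH008      DB1  663
WH009      BB7  603
WH009      JX5  968
WH009      VR3  340
WH009      DB1  467

Each (warehouse, column) pair becomes one row: 3 × 4 = 12 rows.
For example, (WH007, BB7) → qty=274.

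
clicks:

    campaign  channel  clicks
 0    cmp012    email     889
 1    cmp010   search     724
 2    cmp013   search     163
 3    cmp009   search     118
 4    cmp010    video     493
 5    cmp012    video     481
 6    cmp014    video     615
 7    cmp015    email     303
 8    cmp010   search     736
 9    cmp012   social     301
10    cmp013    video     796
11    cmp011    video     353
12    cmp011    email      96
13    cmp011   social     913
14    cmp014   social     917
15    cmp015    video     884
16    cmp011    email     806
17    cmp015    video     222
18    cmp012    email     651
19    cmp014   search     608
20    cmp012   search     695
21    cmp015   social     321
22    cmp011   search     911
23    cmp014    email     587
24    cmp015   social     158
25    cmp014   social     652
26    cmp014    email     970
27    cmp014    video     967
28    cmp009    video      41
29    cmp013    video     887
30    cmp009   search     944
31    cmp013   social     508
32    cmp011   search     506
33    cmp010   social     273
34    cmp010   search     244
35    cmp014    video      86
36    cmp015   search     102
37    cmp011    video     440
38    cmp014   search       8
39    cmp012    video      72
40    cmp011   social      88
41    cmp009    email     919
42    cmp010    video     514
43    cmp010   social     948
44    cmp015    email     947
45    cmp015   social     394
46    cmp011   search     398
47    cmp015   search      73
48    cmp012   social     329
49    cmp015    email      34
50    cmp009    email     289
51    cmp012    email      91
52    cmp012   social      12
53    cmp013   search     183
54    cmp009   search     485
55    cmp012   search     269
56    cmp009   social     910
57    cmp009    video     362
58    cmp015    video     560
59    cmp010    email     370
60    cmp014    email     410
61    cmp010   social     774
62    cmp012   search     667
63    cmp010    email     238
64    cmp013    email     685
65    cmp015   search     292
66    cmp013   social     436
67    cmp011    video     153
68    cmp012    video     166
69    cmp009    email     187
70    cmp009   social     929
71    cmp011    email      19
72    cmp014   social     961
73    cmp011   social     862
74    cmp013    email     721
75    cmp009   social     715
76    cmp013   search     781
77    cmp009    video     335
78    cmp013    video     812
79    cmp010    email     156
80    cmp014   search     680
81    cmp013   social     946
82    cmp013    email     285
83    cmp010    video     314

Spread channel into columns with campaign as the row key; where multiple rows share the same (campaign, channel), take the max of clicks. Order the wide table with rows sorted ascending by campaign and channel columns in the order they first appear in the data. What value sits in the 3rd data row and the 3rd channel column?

With rows sorted ascending by campaign, row 3 is campaign=cmp011. channel columns in first-appearance order: email, search, video, social; column 3 is video.
Long rows with campaign=cmp011, channel=video: max(353, 440, 153) = 440.

440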